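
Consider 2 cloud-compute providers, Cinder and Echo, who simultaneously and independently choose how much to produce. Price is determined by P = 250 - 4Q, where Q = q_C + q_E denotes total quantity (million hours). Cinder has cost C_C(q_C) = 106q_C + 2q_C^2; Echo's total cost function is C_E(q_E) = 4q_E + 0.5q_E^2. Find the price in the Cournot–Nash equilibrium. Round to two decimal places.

Cinder's profit: π_C = (250 - 4Q)q_C - (106q_C + 2q_C²). Setting ∂π_C/∂q_C = 0: 144 - 12q_C - 4(q_E) = 0.
Echo's first-order condition: 246 - 9q_E - 4(q_C) = 0.
So q_C = (144 - 4q_E)/12 and q_E = (246 - 4q_C)/9.
Substituting one into the other gives q_C = 78/23 and q_E = 594/23.
Total output Q = 672/23, so price P = 250 - 4·(672/23) = 133.1304.

133.13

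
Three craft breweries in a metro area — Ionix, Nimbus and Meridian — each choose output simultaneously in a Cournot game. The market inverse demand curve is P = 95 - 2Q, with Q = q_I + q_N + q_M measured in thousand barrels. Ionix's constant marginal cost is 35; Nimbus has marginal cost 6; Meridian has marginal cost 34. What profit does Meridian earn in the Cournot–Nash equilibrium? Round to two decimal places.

Ionix's profit: π_I = (95 - 2Q)q_I - (35q_I). Setting ∂π_I/∂q_I = 0: 60 - 4q_I - 2(q_N + q_M) = 0.
Nimbus's first-order condition: 89 - 4q_N - 2(q_I + q_M) = 0.
Meridian's profit: π_M = (95 - 2Q)q_M - (34q_M). Setting ∂π_M/∂q_M = 0: 61 - 4q_M - 2(q_I + q_N) = 0.
Adding the 3 conditions: 210 − 4Q − 4Q = 0, i.e. Q = 105/4.
Back-substituting: q_I = (60 − 105/2)/2 = 15/4, q_N = (89 − 105/2)/2 = 73/4, q_M = (61 − 105/2)/2 = 17/4.
Price P = 95 - 2·(105/4) = 85/2.
Meridian's profit: (85/2 - 34)·(17/4) = 289/8.

36.13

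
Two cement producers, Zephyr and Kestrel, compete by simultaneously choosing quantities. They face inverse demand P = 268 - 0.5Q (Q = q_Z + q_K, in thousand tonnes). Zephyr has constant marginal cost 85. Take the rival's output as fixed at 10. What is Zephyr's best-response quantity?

178

With the rival's output fixed at 10, Zephyr's profit is π_Z = (268 - (1/2)·10 - (1/2)q_Z)q_Z - (85q_Z) = (263 - (1/2)q_Z)q_Z - (85q_Z).
∂π_Z/∂q_Z = 178 - q_Z = 0, so q_Z = 178.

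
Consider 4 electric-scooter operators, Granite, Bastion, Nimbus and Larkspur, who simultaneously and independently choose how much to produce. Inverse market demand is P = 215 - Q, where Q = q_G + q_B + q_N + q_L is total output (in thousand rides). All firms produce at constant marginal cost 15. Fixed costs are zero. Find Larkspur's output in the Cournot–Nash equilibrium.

A representative firm's profit is π_i = q_i(215 - Q) - 15q_i.
First-order condition (treating rivals' output as given): 200 - 2q_i - Σ_{j≠i} q_j = 0.
By symmetry each firm produces the same amount; substituting Σ_{j≠i} q_j = 3q_i yields q_i = 200/5 = 40.

40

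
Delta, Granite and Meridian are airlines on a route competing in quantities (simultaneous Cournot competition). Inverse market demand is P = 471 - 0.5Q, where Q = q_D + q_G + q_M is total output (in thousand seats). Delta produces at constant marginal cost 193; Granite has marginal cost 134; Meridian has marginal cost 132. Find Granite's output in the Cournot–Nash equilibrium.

197

Delta's profit: π_D = (471 - 0.5Q)q_D - (193q_D). Setting ∂π_D/∂q_D = 0: 278 - q_D - (1/2)(q_G + q_M) = 0.
Granite's profit: π_G = (471 - 0.5Q)q_G - (134q_G). Setting ∂π_G/∂q_G = 0: 337 - q_G - (1/2)(q_D + q_M) = 0.
Meridian's first-order condition: 339 - q_M - (1/2)(q_D + q_G) = 0.
Adding the 3 first-order conditions: 954 − 2Q = 0, so Q = 477.
Back-substituting: q_D = (278 − 477/2)/(1/2) = 79, q_G = (337 − 477/2)/(1/2) = 197, q_M = (339 − 477/2)/(1/2) = 201.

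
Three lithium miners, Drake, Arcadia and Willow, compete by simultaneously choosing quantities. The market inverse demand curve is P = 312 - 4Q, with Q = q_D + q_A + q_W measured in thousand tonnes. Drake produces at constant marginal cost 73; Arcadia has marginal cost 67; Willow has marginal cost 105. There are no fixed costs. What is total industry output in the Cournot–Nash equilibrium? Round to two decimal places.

43.19

Drake's profit: π_D = (312 - 4Q)q_D - (73q_D). Setting ∂π_D/∂q_D = 0: 239 - 8q_D - 4(q_A + q_W) = 0.
Arcadia's profit: π_A = (312 - 4Q)q_A - (67q_A). Setting ∂π_A/∂q_A = 0: 245 - 8q_A - 4(q_D + q_W) = 0.
Willow's profit: π_W = (312 - 4Q)q_W - (105q_W). Setting ∂π_W/∂q_W = 0: 207 - 8q_W - 4(q_D + q_A) = 0.
Summing all 3 equations gives 691 − 16Q = 0, hence Q = 691/16.
Back-substituting: q_D = (239 − 691/4)/4 = 265/16, q_A = (245 − 691/4)/4 = 289/16, q_W = (207 − 691/4)/4 = 137/16.
Total output Q = 265/16 + 289/16 + 137/16 = 691/16.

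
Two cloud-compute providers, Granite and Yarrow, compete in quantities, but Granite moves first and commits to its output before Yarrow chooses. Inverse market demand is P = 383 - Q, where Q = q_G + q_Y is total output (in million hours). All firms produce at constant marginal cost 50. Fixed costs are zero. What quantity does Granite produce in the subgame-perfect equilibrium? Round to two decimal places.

The follower Yarrow best-responds to any q_G: π_Y = (383 - Q)q_Y - 50q_Y.
∂π_Y/∂q_Y = 333 - q_G - 2q_Y = 0 gives the reaction function q_Y = (333 - q_G)/2.
The leader anticipates this reaction. Substituting into P = 383 - Q gives P = 433/2 - (1/2)q_G, so π_G = (433/2 - (1/2)q_G)q_G - 50q_G.
The leader's first-order condition 333/2 - q_G = 0 yields q_G = 333/2.
Then q_Y = (333 - 333/2)/2 = 333/4.

166.50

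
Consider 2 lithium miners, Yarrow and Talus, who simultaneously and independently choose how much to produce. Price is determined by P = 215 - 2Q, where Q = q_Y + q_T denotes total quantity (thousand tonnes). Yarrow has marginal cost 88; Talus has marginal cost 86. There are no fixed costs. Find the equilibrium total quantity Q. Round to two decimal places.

42.67

Yarrow's profit: π_Y = (215 - 2Q)q_Y - (88q_Y). Setting ∂π_Y/∂q_Y = 0: 127 - 4q_Y - 2(q_T) = 0.
Talus's profit: π_T = (215 - 2Q)q_T - (86q_T). Setting ∂π_T/∂q_T = 0: 129 - 4q_T - 2(q_Y) = 0.
Rearranging gives the reaction functions q_Y = (127 - 2q_T)/4 and q_T = (129 - 2q_Y)/4.
Substituting one into the other gives q_Y = 125/6 and q_T = 131/6.
Total output Q = 125/6 + 131/6 = 128/3.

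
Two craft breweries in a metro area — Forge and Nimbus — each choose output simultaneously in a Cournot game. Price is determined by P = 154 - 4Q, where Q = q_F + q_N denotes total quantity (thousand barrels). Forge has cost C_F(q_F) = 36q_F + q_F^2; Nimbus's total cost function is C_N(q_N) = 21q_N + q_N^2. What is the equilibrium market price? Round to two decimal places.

82.29

Forge's profit: π_F = (154 - 4Q)q_F - (36q_F + q_F²). Setting ∂π_F/∂q_F = 0: 118 - 10q_F - 4(q_N) = 0.
Nimbus's first-order condition: 133 - 10q_N - 4(q_F) = 0.
So q_F = (118 - 4q_N)/10 and q_N = (133 - 4q_F)/10.
Substituting one into the other gives q_F = 54/7 and q_N = 143/14.
Total output Q = 251/14, so price P = 154 - 4·(251/14) = 576/7.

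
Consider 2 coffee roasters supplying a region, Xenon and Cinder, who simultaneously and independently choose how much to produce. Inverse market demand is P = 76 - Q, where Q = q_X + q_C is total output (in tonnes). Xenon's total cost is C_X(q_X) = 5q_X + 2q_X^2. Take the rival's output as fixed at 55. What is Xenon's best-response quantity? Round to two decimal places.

With the rival's output fixed at 55, Xenon's profit is π_X = (76 - 55 - q_X)q_X - (5q_X + 2q_X²) = (21 - q_X)q_X - (5q_X + 2q_X²).
∂π_X/∂q_X = 16 - 6q_X = 0, so q_X = 8/3.

2.67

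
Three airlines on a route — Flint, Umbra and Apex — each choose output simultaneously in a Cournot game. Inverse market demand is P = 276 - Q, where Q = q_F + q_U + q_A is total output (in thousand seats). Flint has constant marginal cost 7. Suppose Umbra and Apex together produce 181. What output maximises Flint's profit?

44

With rivals' combined output fixed at 181, Flint's profit is π_F = (276 - 181 - q_F)q_F - (7q_F) = (95 - q_F)q_F - (7q_F).
∂π_F/∂q_F = 88 - 2q_F = 0, so q_F = 44.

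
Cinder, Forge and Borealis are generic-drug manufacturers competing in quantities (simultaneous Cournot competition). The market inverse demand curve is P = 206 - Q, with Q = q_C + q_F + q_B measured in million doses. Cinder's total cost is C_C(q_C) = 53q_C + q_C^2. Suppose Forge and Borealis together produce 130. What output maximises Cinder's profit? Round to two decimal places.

With rivals' combined output fixed at 130, Cinder's profit is π_C = (206 - 130 - q_C)q_C - (53q_C + q_C²) = (76 - q_C)q_C - (53q_C + q_C²).
∂π_C/∂q_C = 23 - 4q_C = 0, so q_C = 23/4.

5.75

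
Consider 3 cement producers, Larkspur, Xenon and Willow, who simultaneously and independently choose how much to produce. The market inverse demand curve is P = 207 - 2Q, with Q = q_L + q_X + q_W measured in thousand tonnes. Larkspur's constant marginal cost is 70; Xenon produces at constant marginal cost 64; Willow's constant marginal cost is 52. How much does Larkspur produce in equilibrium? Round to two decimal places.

14.13

Larkspur's profit: π_L = (207 - 2Q)q_L - (70q_L). Setting ∂π_L/∂q_L = 0: 137 - 4q_L - 2(q_X + q_W) = 0.
Xenon's first-order condition: 143 - 4q_X - 2(q_L + q_W) = 0.
Willow's first-order condition: 155 - 4q_W - 2(q_L + q_X) = 0.
Summing all 3 equations gives 435 − 8Q = 0, hence Q = 435/8.
Back-substituting: q_L = (137 − 435/4)/2 = 113/8, q_X = (143 − 435/4)/2 = 137/8, q_W = (155 − 435/4)/2 = 185/8.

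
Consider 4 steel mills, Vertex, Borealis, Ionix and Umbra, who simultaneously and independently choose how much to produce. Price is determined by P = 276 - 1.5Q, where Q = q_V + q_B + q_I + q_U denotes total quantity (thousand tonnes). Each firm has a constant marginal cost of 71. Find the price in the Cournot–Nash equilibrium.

Each firm earns π_i = (276 - 1.5Q)q_i - 71q_i.
First-order condition (treating rivals' output as given): 205 - 3q_i - (3/2)·Σ_{j≠i} q_j = 0.
With identical firms every q_j equals q_i, so Σ_{j≠i} q_j = 3q_i and 205 = (15/2)q_i, giving q_i = 82/3.
Total output Q = 328/3, so price P = 276 - (3/2)·(328/3) = 112.

112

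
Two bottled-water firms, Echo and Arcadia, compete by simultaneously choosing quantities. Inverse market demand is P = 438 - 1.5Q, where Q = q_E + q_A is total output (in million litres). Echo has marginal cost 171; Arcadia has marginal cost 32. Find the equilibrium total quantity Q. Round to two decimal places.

149.56

Echo's profit: π_E = (438 - 1.5Q)q_E - (171q_E). Setting ∂π_E/∂q_E = 0: 267 - 3q_E - (3/2)(q_A) = 0.
Arcadia's first-order condition: 406 - 3q_A - (3/2)(q_E) = 0.
Best responses: q_E = (267 - (3/2)q_A)/3, q_A = (406 - (3/2)q_E)/3.
Substituting one into the other gives q_E = 256/9 and q_A = 1090/9.
Total output Q = 256/9 + 1090/9 = 1346/9.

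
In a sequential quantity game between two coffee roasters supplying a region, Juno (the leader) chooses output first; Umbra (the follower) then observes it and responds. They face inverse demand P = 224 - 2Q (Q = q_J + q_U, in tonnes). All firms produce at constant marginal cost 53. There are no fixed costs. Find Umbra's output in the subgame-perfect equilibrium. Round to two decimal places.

21.38

The follower Umbra best-responds to any q_J: π_U = (224 - 2Q)q_U - 53q_U.
∂π_U/∂q_U = 171 - 2q_J - 4q_U = 0 gives the reaction function q_U = (171 - 2q_J)/4.
The leader anticipates this reaction. Substituting into P = 224 - 2Q gives P = 277/2 - q_J, so π_J = (277/2 - q_J)q_J - 53q_J.
Maximising: ∂π_J/∂q_J = 171/2 - 2q_J = 0, giving q_J = 171/4.
Then q_U = (171 - 2·(171/4))/4 = 171/8.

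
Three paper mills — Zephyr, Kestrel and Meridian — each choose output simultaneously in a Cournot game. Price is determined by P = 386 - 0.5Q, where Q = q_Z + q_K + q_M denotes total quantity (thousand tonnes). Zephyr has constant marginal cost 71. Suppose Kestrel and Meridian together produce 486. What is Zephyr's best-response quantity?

72

With rivals' combined output fixed at 486, Zephyr's profit is π_Z = (386 - (1/2)·486 - (1/2)q_Z)q_Z - (71q_Z) = (143 - (1/2)q_Z)q_Z - (71q_Z).
∂π_Z/∂q_Z = 72 - q_Z = 0, so q_Z = 72.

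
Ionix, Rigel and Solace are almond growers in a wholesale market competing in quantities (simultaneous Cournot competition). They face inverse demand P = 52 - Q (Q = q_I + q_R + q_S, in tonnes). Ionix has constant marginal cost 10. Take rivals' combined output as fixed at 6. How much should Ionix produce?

18

With rivals' combined output fixed at 6, Ionix's profit is π_I = (52 - 6 - q_I)q_I - (10q_I) = (46 - q_I)q_I - (10q_I).
∂π_I/∂q_I = 36 - 2q_I = 0, so q_I = 18.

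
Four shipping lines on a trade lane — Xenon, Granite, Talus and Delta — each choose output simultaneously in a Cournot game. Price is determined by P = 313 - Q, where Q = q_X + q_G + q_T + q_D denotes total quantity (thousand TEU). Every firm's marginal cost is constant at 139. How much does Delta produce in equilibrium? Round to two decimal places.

34.80

Each firm earns π_i = (313 - Q)q_i - 139q_i.
First-order condition (treating rivals' output as given): 174 - 2q_i - Σ_{j≠i} q_j = 0.
With identical firms every q_j equals q_i, so Σ_{j≠i} q_j = 3q_i and 174 = 5q_i, giving q_i = 174/5.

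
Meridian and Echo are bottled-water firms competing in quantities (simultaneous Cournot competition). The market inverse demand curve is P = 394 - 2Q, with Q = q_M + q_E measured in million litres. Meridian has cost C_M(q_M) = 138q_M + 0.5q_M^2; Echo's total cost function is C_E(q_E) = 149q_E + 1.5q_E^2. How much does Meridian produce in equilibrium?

Meridian's profit: π_M = (394 - 2Q)q_M - (138q_M + (1/2)q_M²). Setting ∂π_M/∂q_M = 0: 256 - 5q_M - 2(q_E) = 0.
Echo's first-order condition: 245 - 7q_E - 2(q_M) = 0.
So q_M = (256 - 2q_E)/5 and q_E = (245 - 2q_M)/7.
Solving the pair: q_M = 42, q_E = 23.

42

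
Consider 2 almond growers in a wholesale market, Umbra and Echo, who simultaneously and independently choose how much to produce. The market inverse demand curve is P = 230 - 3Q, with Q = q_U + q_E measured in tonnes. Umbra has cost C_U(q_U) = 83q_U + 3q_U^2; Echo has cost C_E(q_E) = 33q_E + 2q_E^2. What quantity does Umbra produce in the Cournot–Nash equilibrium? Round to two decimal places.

7.92

Umbra's profit: π_U = (230 - 3Q)q_U - (83q_U + 3q_U²). Setting ∂π_U/∂q_U = 0: 147 - 12q_U - 3(q_E) = 0.
Echo's profit: π_E = (230 - 3Q)q_E - (33q_E + 2q_E²). Setting ∂π_E/∂q_E = 0: 197 - 10q_E - 3(q_U) = 0.
Rearranging gives the reaction functions q_U = (147 - 3q_E)/12 and q_E = (197 - 3q_U)/10.
Substituting one into the other gives q_U = 293/37 and q_E = 641/37.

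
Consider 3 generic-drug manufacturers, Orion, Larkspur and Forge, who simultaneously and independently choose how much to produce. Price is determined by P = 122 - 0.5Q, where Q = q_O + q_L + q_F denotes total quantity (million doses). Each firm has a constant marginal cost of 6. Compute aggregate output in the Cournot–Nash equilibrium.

174

A representative firm's profit is π_i = q_i(122 - 0.5Q) - 6q_i.
First-order condition (treating rivals' output as given): 116 - q_i - (1/2)·Σ_{j≠i} q_j = 0.
By symmetry each firm produces the same amount; substituting Σ_{j≠i} q_j = 2q_i yields q_i = 116/2 = 58.
Total output Q = 58 + 58 + 58 = 174.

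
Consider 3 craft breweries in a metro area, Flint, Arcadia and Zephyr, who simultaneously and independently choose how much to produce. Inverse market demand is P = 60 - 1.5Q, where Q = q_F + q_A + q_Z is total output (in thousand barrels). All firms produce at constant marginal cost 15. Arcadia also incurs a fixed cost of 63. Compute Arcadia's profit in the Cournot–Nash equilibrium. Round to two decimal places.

21.38

Each firm earns π_i = (60 - 1.5Q)q_i - 15q_i.
Setting ∂π_i/∂q_i = 0 with rivals' quantities fixed: 45 - 3q_i - (3/2)·Σ_{j≠i} q_j = 0.
With identical firms every q_j equals q_i, so Σ_{j≠i} q_j = 2q_i and 45 = 6q_i, giving q_i = 15/2.
Price P = 60 - (3/2)·(45/2) = 105/4.
Arcadia's profit: (105/4 - 15)·(15/2) - 63 = 171/8.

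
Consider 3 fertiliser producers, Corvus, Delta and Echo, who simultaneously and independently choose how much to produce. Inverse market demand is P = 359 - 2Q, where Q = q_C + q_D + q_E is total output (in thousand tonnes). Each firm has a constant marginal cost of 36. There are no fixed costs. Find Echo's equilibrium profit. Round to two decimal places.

3260.28

Each firm earns π_i = (359 - 2Q)q_i - 36q_i.
First-order condition (treating rivals' output as given): 323 - 4q_i - 2·Σ_{j≠i} q_j = 0.
With identical firms every q_j equals q_i, so Σ_{j≠i} q_j = 2q_i and 323 = 8q_i, giving q_i = 323/8.
Price P = 359 - 2·(969/8) = 467/4.
Echo's profit: (467/4 - 36)·(323/8) = 3260.2813.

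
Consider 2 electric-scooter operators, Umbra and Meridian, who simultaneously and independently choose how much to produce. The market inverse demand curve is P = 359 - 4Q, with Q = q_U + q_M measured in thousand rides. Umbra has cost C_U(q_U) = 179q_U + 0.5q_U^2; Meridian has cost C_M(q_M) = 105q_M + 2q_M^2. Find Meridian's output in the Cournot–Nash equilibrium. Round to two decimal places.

17.02

Umbra's profit: π_U = (359 - 4Q)q_U - (179q_U + (1/2)q_U²). Setting ∂π_U/∂q_U = 0: 180 - 9q_U - 4(q_M) = 0.
Meridian's first-order condition: 254 - 12q_M - 4(q_U) = 0.
Best responses: q_U = (180 - 4q_M)/9, q_M = (254 - 4q_U)/12.
Solving the pair: q_U = 286/23, q_M = 783/46.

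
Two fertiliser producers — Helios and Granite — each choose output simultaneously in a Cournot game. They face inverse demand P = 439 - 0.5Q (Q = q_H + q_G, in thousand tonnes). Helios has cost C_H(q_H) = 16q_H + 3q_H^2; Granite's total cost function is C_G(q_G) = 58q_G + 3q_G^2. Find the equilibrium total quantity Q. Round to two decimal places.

107.20

Helios's profit: π_H = (439 - 0.5Q)q_H - (16q_H + 3q_H²). Setting ∂π_H/∂q_H = 0: 423 - 7q_H - (1/2)(q_G) = 0.
Granite's first-order condition: 381 - 7q_G - (1/2)(q_H) = 0.
Best responses: q_H = (423 - (1/2)q_G)/7, q_G = (381 - (1/2)q_H)/7.
Solving the pair: q_H = 56.8308, q_G = 50.3692.
Total output Q = 56.8308 + 50.3692 = 536/5.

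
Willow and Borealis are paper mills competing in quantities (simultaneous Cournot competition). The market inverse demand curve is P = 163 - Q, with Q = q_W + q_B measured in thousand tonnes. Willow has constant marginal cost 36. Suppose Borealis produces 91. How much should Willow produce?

18

With the rival's output fixed at 91, Willow's profit is π_W = (163 - 91 - q_W)q_W - (36q_W) = (72 - q_W)q_W - (36q_W).
∂π_W/∂q_W = 36 - 2q_W = 0, so q_W = 18.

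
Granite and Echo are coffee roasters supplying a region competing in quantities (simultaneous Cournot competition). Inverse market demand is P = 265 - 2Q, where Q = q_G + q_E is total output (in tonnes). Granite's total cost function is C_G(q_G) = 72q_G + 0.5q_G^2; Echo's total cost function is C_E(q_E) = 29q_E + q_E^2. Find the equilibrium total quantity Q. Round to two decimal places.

56.92

Granite's profit: π_G = (265 - 2Q)q_G - (72q_G + (1/2)q_G²). Setting ∂π_G/∂q_G = 0: 193 - 5q_G - 2(q_E) = 0.
Echo's first-order condition: 236 - 6q_E - 2(q_G) = 0.
So q_G = (193 - 2q_E)/5 and q_E = (236 - 2q_G)/6.
Solving the pair: q_G = 343/13, q_E = 397/13.
Total output Q = 343/13 + 397/13 = 740/13.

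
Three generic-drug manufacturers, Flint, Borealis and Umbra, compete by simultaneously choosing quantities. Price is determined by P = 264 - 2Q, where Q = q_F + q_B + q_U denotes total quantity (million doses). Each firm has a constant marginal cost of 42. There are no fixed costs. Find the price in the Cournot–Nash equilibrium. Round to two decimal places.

Each firm earns π_i = (264 - 2Q)q_i - 42q_i.
First-order condition (treating rivals' output as given): 222 - 4q_i - 2·Σ_{j≠i} q_j = 0.
By symmetry each firm produces the same amount; substituting Σ_{j≠i} q_j = 2q_i yields q_i = 222/8 = 111/4.
Total output Q = 333/4, so price P = 264 - 2·(333/4) = 195/2.

97.50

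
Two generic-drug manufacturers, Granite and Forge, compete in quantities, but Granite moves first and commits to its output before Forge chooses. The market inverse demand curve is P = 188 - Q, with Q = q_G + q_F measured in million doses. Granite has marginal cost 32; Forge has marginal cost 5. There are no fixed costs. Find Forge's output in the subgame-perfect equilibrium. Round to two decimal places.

59.25

Solve by backward induction. Given q_G, the follower Forge maximises π_F = (188 - q_G - q_F)q_F - 5q_F.
∂π_F/∂q_F = 183 - q_G - 2q_F = 0 gives the reaction function q_F = (183 - q_G)/2.
The leader anticipates this reaction. Substituting into P = 188 - Q gives P = 193/2 - (1/2)q_G, so π_G = (193/2 - (1/2)q_G)q_G - 32q_G.
Leader FOC: 129/2 - q_G = 0, so q_G = 129/2.
Then q_F = (183 - 129/2)/2 = 237/4.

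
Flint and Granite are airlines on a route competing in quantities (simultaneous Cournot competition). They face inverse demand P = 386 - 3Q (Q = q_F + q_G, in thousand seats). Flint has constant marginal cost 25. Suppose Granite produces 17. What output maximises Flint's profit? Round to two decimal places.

With the rival's output fixed at 17, Flint's profit is π_F = (386 - 3·17 - 3q_F)q_F - (25q_F) = (335 - 3q_F)q_F - (25q_F).
∂π_F/∂q_F = 310 - 6q_F = 0, so q_F = 155/3.

51.67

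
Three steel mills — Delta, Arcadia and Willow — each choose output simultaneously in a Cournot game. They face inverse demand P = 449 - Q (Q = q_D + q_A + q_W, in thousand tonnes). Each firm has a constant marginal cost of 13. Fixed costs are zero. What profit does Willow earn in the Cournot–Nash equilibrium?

A representative firm's profit is π_i = q_i(449 - Q) - 13q_i.
Setting ∂π_i/∂q_i = 0 with rivals' quantities fixed: 436 - 2q_i - Σ_{j≠i} q_j = 0.
By symmetry each firm produces the same amount; substituting Σ_{j≠i} q_j = 2q_i yields q_i = 436/4 = 109.
Price P = 449 - 327 = 122.
Willow's profit: (122 - 13)·109 = 11881.

11881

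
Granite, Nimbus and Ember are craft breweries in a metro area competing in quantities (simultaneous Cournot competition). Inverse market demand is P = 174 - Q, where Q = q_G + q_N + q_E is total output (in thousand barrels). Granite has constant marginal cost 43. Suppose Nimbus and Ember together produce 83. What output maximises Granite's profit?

24

With rivals' combined output fixed at 83, Granite's profit is π_G = (174 - 83 - q_G)q_G - (43q_G) = (91 - q_G)q_G - (43q_G).
∂π_G/∂q_G = 48 - 2q_G = 0, so q_G = 24.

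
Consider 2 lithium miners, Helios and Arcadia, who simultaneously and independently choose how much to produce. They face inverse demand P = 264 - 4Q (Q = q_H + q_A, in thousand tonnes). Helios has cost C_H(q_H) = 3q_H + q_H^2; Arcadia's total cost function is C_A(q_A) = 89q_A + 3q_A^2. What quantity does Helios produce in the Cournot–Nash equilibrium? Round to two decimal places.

23.82

Helios's profit: π_H = (264 - 4Q)q_H - (3q_H + q_H²). Setting ∂π_H/∂q_H = 0: 261 - 10q_H - 4(q_A) = 0.
Arcadia's profit: π_A = (264 - 4Q)q_A - (89q_A + 3q_A²). Setting ∂π_A/∂q_A = 0: 175 - 14q_A - 4(q_H) = 0.
Best responses: q_H = (261 - 4q_A)/10, q_A = (175 - 4q_H)/14.
Substituting one into the other gives q_H = 1477/62 and q_A = 353/62.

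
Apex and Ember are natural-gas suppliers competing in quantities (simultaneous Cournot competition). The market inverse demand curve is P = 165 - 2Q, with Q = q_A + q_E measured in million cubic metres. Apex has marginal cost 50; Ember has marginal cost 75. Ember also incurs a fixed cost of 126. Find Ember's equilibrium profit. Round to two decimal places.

108.72

Apex's profit: π_A = (165 - 2Q)q_A - (50q_A). Setting ∂π_A/∂q_A = 0: 115 - 4q_A - 2(q_E) = 0.
Ember's profit: π_E = (165 - 2Q)q_E - (75q_E). Setting ∂π_E/∂q_E = 0: 90 - 4q_E - 2(q_A) = 0.
So q_A = (115 - 2q_E)/4 and q_E = (90 - 2q_A)/4.
Substituting one into the other gives q_A = 70/3 and q_E = 65/6.
Price P = 165 - 2·(205/6) = 290/3.
Ember's profit: (290/3 - 75)·(65/6) - 126 = 1957/18.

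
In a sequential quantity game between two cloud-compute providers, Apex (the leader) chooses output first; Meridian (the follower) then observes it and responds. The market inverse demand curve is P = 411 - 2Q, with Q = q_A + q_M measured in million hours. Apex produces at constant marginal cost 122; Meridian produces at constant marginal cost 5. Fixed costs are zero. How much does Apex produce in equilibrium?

43

The follower Meridian best-responds to any q_A: π_M = (411 - 2Q)q_M - 5q_M.
Setting the follower's marginal profit to zero, 406 - 2q_A - 4q_M = 0, i.e. q_M = (406 - 2q_A)/4.
The leader anticipates this reaction. Substituting into P = 411 - 2Q gives P = 208 - q_A, so π_A = (208 - q_A)q_A - 122q_A.
The leader's first-order condition 86 - 2q_A = 0 yields q_A = 43.
Then q_M = (406 - 2·43)/4 = 80.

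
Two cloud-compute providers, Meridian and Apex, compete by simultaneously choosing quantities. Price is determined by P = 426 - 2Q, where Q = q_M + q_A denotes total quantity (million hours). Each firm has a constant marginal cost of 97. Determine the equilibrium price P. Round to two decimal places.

A representative firm's profit is π_i = q_i(426 - 2Q) - 97q_i.
Setting ∂π_i/∂q_i = 0 with rivals' quantities fixed: 329 - 4q_i - 2q_j = 0.
With identical firms every q_j equals q_i, so q_j = q_i and 329 = 6q_i, giving q_i = 329/6.
Total output Q = 329/3, so price P = 426 - 2·(329/3) = 620/3.

206.67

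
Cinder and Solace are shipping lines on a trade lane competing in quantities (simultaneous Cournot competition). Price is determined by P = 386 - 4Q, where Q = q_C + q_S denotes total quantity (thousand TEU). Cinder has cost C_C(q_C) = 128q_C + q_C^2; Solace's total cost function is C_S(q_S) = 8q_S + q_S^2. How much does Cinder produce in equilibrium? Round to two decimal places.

12.71

Cinder's profit: π_C = (386 - 4Q)q_C - (128q_C + q_C²). Setting ∂π_C/∂q_C = 0: 258 - 10q_C - 4(q_S) = 0.
Solace's profit: π_S = (386 - 4Q)q_S - (8q_S + q_S²). Setting ∂π_S/∂q_S = 0: 378 - 10q_S - 4(q_C) = 0.
So q_C = (258 - 4q_S)/10 and q_S = (378 - 4q_C)/10.
Substituting one into the other gives q_C = 89/7 and q_S = 229/7.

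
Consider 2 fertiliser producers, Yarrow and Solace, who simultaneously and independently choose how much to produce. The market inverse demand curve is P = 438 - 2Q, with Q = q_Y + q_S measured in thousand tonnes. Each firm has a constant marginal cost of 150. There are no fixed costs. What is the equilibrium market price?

A representative firm's profit is π_i = q_i(438 - 2Q) - 150q_i.
First-order condition (treating rivals' output as given): 288 - 4q_i - 2q_j = 0.
With identical firms every q_j equals q_i, so q_j = q_i and 288 = 6q_i, giving q_i = 48.
Total output Q = 96, so price P = 438 - 2·96 = 246.

246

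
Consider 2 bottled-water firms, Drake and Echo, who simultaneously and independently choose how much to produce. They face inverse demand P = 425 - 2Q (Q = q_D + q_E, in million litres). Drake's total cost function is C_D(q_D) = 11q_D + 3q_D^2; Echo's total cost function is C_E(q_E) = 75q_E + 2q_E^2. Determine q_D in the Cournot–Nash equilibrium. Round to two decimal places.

Drake's profit: π_D = (425 - 2Q)q_D - (11q_D + 3q_D²). Setting ∂π_D/∂q_D = 0: 414 - 10q_D - 2(q_E) = 0.
Echo's first-order condition: 350 - 8q_E - 2(q_D) = 0.
So q_D = (414 - 2q_E)/10 and q_E = (350 - 2q_D)/8.
Substituting one into the other gives q_D = 653/19 and q_E = 668/19.

34.37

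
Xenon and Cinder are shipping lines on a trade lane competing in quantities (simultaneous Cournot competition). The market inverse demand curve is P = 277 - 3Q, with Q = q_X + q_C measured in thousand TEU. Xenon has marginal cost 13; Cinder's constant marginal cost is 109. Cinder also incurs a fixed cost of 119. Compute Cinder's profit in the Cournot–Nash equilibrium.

Xenon's profit: π_X = (277 - 3Q)q_X - (13q_X). Setting ∂π_X/∂q_X = 0: 264 - 6q_X - 3(q_C) = 0.
Cinder's profit: π_C = (277 - 3Q)q_C - (109q_C). Setting ∂π_C/∂q_C = 0: 168 - 6q_C - 3(q_X) = 0.
So q_X = (264 - 3q_C)/6 and q_C = (168 - 3q_X)/6.
Substituting one into the other gives q_X = 40 and q_C = 8.
Price P = 277 - 3·48 = 133.
Cinder's profit: (133 - 109)·8 - 119 = 73.

73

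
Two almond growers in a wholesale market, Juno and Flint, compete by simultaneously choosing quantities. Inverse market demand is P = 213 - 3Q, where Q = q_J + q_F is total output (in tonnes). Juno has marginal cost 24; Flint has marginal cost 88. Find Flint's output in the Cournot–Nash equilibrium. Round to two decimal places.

Juno's profit: π_J = (213 - 3Q)q_J - (24q_J). Setting ∂π_J/∂q_J = 0: 189 - 6q_J - 3(q_F) = 0.
Flint's first-order condition: 125 - 6q_F - 3(q_J) = 0.
Rearranging gives the reaction functions q_J = (189 - 3q_F)/6 and q_F = (125 - 3q_J)/6.
Solving the pair: q_J = 253/9, q_F = 61/9.

6.78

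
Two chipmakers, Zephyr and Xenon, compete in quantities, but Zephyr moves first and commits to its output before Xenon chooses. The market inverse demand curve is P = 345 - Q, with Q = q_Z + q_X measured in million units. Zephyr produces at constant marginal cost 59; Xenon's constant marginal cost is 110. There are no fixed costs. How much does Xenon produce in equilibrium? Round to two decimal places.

Solve by backward induction. Given q_Z, the follower Xenon maximises π_X = (345 - q_Z - q_X)q_X - 110q_X.
Setting the follower's marginal profit to zero, 235 - q_Z - 2q_X = 0, i.e. q_X = (235 - q_Z)/2.
The leader anticipates this reaction. Substituting into P = 345 - Q gives P = 455/2 - (1/2)q_Z, so π_Z = (455/2 - (1/2)q_Z)q_Z - 59q_Z.
The leader's first-order condition 337/2 - q_Z = 0 yields q_Z = 337/2.
Then q_X = (235 - 337/2)/2 = 133/4.

33.25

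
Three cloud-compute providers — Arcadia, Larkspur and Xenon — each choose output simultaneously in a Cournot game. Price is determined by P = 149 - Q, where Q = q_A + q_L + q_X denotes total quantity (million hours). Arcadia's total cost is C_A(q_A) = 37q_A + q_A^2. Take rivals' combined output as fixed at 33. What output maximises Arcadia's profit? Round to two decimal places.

19.75

With rivals' combined output fixed at 33, Arcadia's profit is π_A = (149 - 33 - q_A)q_A - (37q_A + q_A²) = (116 - q_A)q_A - (37q_A + q_A²).
∂π_A/∂q_A = 79 - 4q_A = 0, so q_A = 79/4.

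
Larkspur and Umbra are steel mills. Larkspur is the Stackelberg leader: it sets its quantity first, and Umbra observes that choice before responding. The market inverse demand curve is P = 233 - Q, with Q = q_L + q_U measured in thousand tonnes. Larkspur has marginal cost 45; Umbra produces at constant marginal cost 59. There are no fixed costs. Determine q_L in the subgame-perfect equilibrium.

Solve by backward induction. Given q_L, the follower Umbra maximises π_U = (233 - q_L - q_U)q_U - 59q_U.
Setting the follower's marginal profit to zero, 174 - q_L - 2q_U = 0, i.e. q_U = (174 - q_L)/2.
Larkspur substitutes q_U(q_L) into its own profit: π_L = q_L(233 - q_L - (174 - q_L)/2) - 45q_L = (146 - (1/2)q_L)q_L - 45q_L.
The leader's first-order condition 101 - q_L = 0 yields q_L = 101.
Then q_U = (174 - 101)/2 = 73/2.

101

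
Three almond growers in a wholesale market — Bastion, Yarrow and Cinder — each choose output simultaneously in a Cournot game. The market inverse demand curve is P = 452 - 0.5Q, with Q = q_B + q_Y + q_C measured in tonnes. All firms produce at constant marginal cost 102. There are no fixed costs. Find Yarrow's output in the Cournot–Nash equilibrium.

A representative firm's profit is π_i = q_i(452 - 0.5Q) - 102q_i.
First-order condition (treating rivals' output as given): 350 - q_i - (1/2)·Σ_{j≠i} q_j = 0.
By symmetry each firm produces the same amount; substituting Σ_{j≠i} q_j = 2q_i yields q_i = 350/2 = 175.

175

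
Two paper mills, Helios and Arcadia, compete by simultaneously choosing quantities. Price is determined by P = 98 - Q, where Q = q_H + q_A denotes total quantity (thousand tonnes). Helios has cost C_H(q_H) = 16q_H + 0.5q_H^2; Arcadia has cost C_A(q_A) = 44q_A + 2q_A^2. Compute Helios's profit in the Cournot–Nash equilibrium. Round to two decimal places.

995.73

Helios's profit: π_H = (98 - Q)q_H - (16q_H + (1/2)q_H²). Setting ∂π_H/∂q_H = 0: 82 - 3q_H - (q_A) = 0.
Arcadia's first-order condition: 54 - 6q_A - (q_H) = 0.
So q_H = (82 - q_A)/3 and q_A = (54 - q_H)/6.
Solving the pair: q_H = 438/17, q_A = 80/17.
Price P = 98 - 518/17 = 1148/17.
Helios's profit: (1148/17)·(438/17) - 16·(438/17) - (1/2)(438/17)² = 995.7301.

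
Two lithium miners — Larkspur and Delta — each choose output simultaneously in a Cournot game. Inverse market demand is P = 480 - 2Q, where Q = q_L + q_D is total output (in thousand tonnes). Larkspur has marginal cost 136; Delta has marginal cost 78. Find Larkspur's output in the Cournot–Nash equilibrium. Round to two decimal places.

47.67

Larkspur's profit: π_L = (480 - 2Q)q_L - (136q_L). Setting ∂π_L/∂q_L = 0: 344 - 4q_L - 2(q_D) = 0.
Delta's profit: π_D = (480 - 2Q)q_D - (78q_D). Setting ∂π_D/∂q_D = 0: 402 - 4q_D - 2(q_L) = 0.
So q_L = (344 - 2q_D)/4 and q_D = (402 - 2q_L)/4.
Solving the pair: q_L = 143/3, q_D = 230/3.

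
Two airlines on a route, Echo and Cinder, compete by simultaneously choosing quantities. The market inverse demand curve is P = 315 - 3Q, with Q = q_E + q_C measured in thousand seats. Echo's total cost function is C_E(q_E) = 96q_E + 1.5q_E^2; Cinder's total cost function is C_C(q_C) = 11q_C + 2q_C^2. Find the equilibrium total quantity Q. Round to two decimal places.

41.44

Echo's profit: π_E = (315 - 3Q)q_E - (96q_E + (3/2)q_E²). Setting ∂π_E/∂q_E = 0: 219 - 9q_E - 3(q_C) = 0.
Cinder's profit: π_C = (315 - 3Q)q_C - (11q_C + 2q_C²). Setting ∂π_C/∂q_C = 0: 304 - 10q_C - 3(q_E) = 0.
So q_E = (219 - 3q_C)/9 and q_C = (304 - 3q_E)/10.
Solving the pair: q_E = 142/9, q_C = 77/3.
Total output Q = 142/9 + 77/3 = 373/9.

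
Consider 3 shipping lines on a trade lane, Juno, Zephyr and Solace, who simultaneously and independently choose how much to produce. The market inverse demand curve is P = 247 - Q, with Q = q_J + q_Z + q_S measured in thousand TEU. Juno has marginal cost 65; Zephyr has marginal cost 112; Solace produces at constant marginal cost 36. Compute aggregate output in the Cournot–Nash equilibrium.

132

Juno's profit: π_J = (247 - Q)q_J - (65q_J). Setting ∂π_J/∂q_J = 0: 182 - 2q_J - (q_Z + q_S) = 0.
Zephyr's profit: π_Z = (247 - Q)q_Z - (112q_Z). Setting ∂π_Z/∂q_Z = 0: 135 - 2q_Z - (q_J + q_S) = 0.
Solace's first-order condition: 211 - 2q_S - (q_J + q_Z) = 0.
Adding the 3 conditions: 528 − 2Q − 2Q = 0, i.e. Q = 132.
Back-substituting: q_J = (182 − 132) = 50, q_Z = (135 − 132) = 3, q_S = (211 − 132) = 79.
Total output Q = 50 + 3 + 79 = 132.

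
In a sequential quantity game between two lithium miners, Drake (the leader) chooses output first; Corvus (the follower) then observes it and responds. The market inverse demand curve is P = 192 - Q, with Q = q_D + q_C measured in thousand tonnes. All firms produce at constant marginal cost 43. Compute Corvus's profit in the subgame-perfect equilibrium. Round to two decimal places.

1387.56

The follower Corvus best-responds to any q_D: π_C = (192 - Q)q_C - 43q_C.
Setting the follower's marginal profit to zero, 149 - q_D - 2q_C = 0, i.e. q_C = (149 - q_D)/2.
Drake substitutes q_C(q_D) into its own profit: π_D = q_D(192 - q_D - (149 - q_D)/2) - 43q_D = (235/2 - (1/2)q_D)q_D - 43q_D.
The leader's first-order condition 149/2 - q_D = 0 yields q_D = 149/2.
Then q_C = (149 - 149/2)/2 = 149/4.
Price P = 192 - 447/4 = 321/4.
Corvus's profit: (321/4 - 43)·(149/4) = 1387.5625.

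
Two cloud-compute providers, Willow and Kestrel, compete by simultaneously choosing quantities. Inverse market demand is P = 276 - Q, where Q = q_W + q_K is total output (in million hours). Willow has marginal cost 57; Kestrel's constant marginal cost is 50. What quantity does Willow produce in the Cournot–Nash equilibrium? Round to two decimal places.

70.67

Willow's profit: π_W = (276 - Q)q_W - (57q_W). Setting ∂π_W/∂q_W = 0: 219 - 2q_W - (q_K) = 0.
Kestrel's profit: π_K = (276 - Q)q_K - (50q_K). Setting ∂π_K/∂q_K = 0: 226 - 2q_K - (q_W) = 0.
So q_W = (219 - q_K)/2 and q_K = (226 - q_W)/2.
Solving the pair: q_W = 212/3, q_K = 233/3.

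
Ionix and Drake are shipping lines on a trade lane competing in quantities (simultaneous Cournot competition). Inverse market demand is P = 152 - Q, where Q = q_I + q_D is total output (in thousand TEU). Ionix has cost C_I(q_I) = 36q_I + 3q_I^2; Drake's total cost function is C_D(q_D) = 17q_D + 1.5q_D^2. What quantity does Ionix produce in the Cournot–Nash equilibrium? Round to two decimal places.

Ionix's profit: π_I = (152 - Q)q_I - (36q_I + 3q_I²). Setting ∂π_I/∂q_I = 0: 116 - 8q_I - (q_D) = 0.
Drake's first-order condition: 135 - 5q_D - (q_I) = 0.
Rearranging gives the reaction functions q_I = (116 - q_D)/8 and q_D = (135 - q_I)/5.
Substituting one into the other gives q_I = 445/39 and q_D = 964/39.

11.41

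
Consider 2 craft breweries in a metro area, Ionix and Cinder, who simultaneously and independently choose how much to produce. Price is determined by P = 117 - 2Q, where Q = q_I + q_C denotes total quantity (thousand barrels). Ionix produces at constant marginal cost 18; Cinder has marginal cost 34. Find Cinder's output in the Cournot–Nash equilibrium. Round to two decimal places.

Ionix's profit: π_I = (117 - 2Q)q_I - (18q_I). Setting ∂π_I/∂q_I = 0: 99 - 4q_I - 2(q_C) = 0.
Cinder's first-order condition: 83 - 4q_C - 2(q_I) = 0.
Best responses: q_I = (99 - 2q_C)/4, q_C = (83 - 2q_I)/4.
Solving the pair: q_I = 115/6, q_C = 67/6.

11.17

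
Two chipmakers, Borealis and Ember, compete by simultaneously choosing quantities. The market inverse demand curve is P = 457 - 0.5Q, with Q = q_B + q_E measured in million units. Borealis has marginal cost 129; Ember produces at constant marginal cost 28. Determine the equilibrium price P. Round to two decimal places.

204.67

Borealis's profit: π_B = (457 - 0.5Q)q_B - (129q_B). Setting ∂π_B/∂q_B = 0: 328 - q_B - (1/2)(q_E) = 0.
Ember's first-order condition: 429 - q_E - (1/2)(q_B) = 0.
Rearranging gives the reaction functions q_B = (328 - (1/2)q_E) and q_E = (429 - (1/2)q_B).
Solving the pair: q_B = 454/3, q_E = 1060/3.
Total output Q = 1514/3, so price P = 457 - (1/2)·(1514/3) = 614/3.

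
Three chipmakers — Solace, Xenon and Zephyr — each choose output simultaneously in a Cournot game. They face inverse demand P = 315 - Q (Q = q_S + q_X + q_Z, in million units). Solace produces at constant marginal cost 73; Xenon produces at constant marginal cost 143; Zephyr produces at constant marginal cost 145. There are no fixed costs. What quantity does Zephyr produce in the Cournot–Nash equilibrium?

Solace's profit: π_S = (315 - Q)q_S - (73q_S). Setting ∂π_S/∂q_S = 0: 242 - 2q_S - (q_X + q_Z) = 0.
Xenon's first-order condition: 172 - 2q_X - (q_S + q_Z) = 0.
Zephyr's first-order condition: 170 - 2q_Z - (q_S + q_X) = 0.
Summing all 3 equations gives 584 − 4Q = 0, hence Q = 146.
Back-substituting: q_S = (242 − 146) = 96, q_X = (172 − 146) = 26, q_Z = (170 − 146) = 24.

24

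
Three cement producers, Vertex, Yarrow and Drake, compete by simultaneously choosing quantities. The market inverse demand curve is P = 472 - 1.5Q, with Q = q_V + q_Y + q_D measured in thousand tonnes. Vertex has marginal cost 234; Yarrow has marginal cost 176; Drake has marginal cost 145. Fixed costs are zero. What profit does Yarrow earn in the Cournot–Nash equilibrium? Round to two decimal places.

4347.04

Vertex's profit: π_V = (472 - 1.5Q)q_V - (234q_V). Setting ∂π_V/∂q_V = 0: 238 - 3q_V - (3/2)(q_Y + q_D) = 0.
Yarrow's profit: π_Y = (472 - 1.5Q)q_Y - (176q_Y). Setting ∂π_Y/∂q_Y = 0: 296 - 3q_Y - (3/2)(q_V + q_D) = 0.
Drake's profit: π_D = (472 - 1.5Q)q_D - (145q_D). Setting ∂π_D/∂q_D = 0: 327 - 3q_D - (3/2)(q_V + q_Y) = 0.
Adding the 3 first-order conditions: 861 − 6Q = 0, so Q = 287/2.
Back-substituting: q_V = (238 − 861/4)/(3/2) = 91/6, q_Y = (296 − 861/4)/(3/2) = 323/6, q_D = (327 − 861/4)/(3/2) = 149/2.
Price P = 472 - (3/2)·(287/2) = 1027/4.
Yarrow's profit: (1027/4 - 176)·(323/6) = 4347.0417.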